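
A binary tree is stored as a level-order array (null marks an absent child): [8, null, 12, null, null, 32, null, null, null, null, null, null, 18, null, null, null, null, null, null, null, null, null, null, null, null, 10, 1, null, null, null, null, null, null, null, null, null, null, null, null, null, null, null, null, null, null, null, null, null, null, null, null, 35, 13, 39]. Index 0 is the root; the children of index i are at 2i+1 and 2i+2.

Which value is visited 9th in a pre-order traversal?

Pre-order visits the node, then its left subtree, then its right subtree.
Visit 8.
At 8: no left child.
At 8: go right to 12.
  Visit 12.
  At 12: go left to 32.
    Visit 32.
    At 32: no left child.
    At 32: go right to 18.
      Visit 18.
      At 18: go left to 10.
        Visit 10.
        At 10: go left to 35.
          35 is a leaf — visit 35.
        At 10: go right to 13.
          13 is a leaf — visit 13.
      At 18: go right to 1.
        Visit 1.
        At 1: go left to 39.
          39 is a leaf — visit 39.
        At 1: no right child.
  At 12: no right child.
Full pre-order sequence: 8, 12, 32, 18, 10, 35, 13, 1, 39.

39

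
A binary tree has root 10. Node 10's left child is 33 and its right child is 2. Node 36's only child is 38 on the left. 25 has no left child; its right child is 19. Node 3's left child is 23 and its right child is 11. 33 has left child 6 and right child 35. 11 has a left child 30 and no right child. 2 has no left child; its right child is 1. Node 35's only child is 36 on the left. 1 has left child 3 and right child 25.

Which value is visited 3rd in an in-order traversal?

In-order visits the left subtree, then the node, then the right subtree.
At 10: go left to 33.
  At 33: go left to 6.
    6 is a leaf — visit 6.
  Visit 33.
  At 33: go right to 35.
    At 35: go left to 36.
      At 36: go left to 38.
        38 is a leaf — visit 38.
      Visit 36.
      At 36: no right child.
    Visit 35.
    At 35: no right child.
Visit 10.
At 10: go right to 2.
  At 2: no left child.
  Visit 2.
  At 2: go right to 1.
    At 1: go left to 3.
      At 3: go left to 23.
        23 is a leaf — visit 23.
      Visit 3.
      At 3: go right to 11.
        At 11: go left to 30.
          30 is a leaf — visit 30.
        Visit 11.
        At 11: no right child.
    Visit 1.
    At 1: go right to 25.
      At 25: no left child.
      Visit 25.
      At 25: go right to 19.
        19 is a leaf — visit 19.
Full in-order sequence: 6, 33, 38, 36, 35, 10, 2, 23, 3, 30, 11, 1, 25, 19.

38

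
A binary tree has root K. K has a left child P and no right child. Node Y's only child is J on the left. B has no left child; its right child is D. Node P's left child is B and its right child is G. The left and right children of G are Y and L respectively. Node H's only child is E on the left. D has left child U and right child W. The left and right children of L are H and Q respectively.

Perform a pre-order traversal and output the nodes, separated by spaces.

Pre-order visits the node, then its left subtree, then its right subtree.
Visit K.
At K: go left to P.
  Visit P.
  At P: go left to B.
    Visit B.
    At B: no left child.
    At B: go right to D.
      Visit D.
      At D: go left to U.
        U is a leaf — visit U.
      At D: go right to W.
        W is a leaf — visit W.
  At P: go right to G.
    Visit G.
    At G: go left to Y.
      Visit Y.
      At Y: go left to J.
        J is a leaf — visit J.
      At Y: no right child.
    At G: go right to L.
      Visit L.
      At L: go left to H.
        Visit H.
        At H: go left to E.
          E is a leaf — visit E.
        At H: no right child.
      At L: go right to Q.
        Q is a leaf — visit Q.
At K: no right child.

K P B D U W G Y J L H E Q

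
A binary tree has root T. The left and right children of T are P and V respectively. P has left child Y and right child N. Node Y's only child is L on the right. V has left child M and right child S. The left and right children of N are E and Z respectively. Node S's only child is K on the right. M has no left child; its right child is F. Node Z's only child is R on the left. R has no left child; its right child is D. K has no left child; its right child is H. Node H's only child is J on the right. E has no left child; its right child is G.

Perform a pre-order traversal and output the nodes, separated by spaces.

Pre-order visits the node, then its left subtree, then its right subtree.
Visit T.
At T: go left to P.
  Visit P.
  At P: go left to Y.
    Visit Y.
    At Y: no left child.
    At Y: go right to L.
      L is a leaf — visit L.
  At P: go right to N.
    Visit N.
    At N: go left to E.
      Visit E.
      At E: no left child.
      At E: go right to G.
        G is a leaf — visit G.
    At N: go right to Z.
      Visit Z.
      At Z: go left to R.
        Visit R.
        At R: no left child.
        At R: go right to D.
          D is a leaf — visit D.
      At Z: no right child.
At T: go right to V.
  Visit V.
  At V: go left to M.
    Visit M.
    At M: no left child.
    At M: go right to F.
      F is a leaf — visit F.
  At V: go right to S.
    Visit S.
    At S: no left child.
    At S: go right to K.
      Visit K.
      At K: no left child.
      At K: go right to H.
        Visit H.
        At H: no left child.
        At H: go right to J.
          J is a leaf — visit J.

T P Y L N E G Z R D V M F S K H J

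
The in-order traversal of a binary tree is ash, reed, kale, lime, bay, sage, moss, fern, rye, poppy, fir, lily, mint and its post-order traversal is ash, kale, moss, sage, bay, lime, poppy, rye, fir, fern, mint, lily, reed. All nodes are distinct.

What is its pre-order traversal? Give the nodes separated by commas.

reed, ash, lily, fern, lime, kale, bay, sage, moss, fir, rye, poppy, mint

The last element of post-order is the root; it splits in-order into left and right subtrees.
Root reed: left subtree has 1 node {ash}, right has 11 {kale, lime, bay, sage, moss, fern, rye, poppy, fir, lily, mint}.
  Root lily: left subtree has 9 nodes {kale, lime, bay, sage, moss, fern, rye, poppy, fir}, right has 1 {mint}.
    Root fern: left subtree has 5 nodes {kale, lime, bay, sage, moss}, right has 3 {rye, poppy, fir}.
      Root lime: left subtree has 1 node {kale}, right has 3 {bay, sage, moss}.
        Root bay: left subtree has 0 nodes { }, right has 2 {sage, moss}.
          Root sage: left subtree has 0 nodes { }, right has 1 {moss}.
      Root fir: left subtree has 2 nodes {rye, poppy}, right has 0 { }.
        Root rye: left subtree has 0 nodes { }, right has 1 {poppy}.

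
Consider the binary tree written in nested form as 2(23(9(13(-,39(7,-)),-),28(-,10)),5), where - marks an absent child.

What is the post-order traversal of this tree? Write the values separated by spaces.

Post-order visits the left subtree, then the right subtree, then the node.
At 2: go left to 23.
  At 23: go left to 9.
    At 9: go left to 13.
      At 13: no left child.
      At 13: go right to 39.
        At 39: go left to 7.
          7 is a leaf — visit 7.
        At 39: no right child.
        Visit 39.
      Visit 13.
    At 9: no right child.
    Visit 9.
  At 23: go right to 28.
    At 28: no left child.
    At 28: go right to 10.
      10 is a leaf — visit 10.
    Visit 28.
  Visit 23.
At 2: go right to 5.
  5 is a leaf — visit 5.
Visit 2.

7 39 13 9 10 28 23 5 2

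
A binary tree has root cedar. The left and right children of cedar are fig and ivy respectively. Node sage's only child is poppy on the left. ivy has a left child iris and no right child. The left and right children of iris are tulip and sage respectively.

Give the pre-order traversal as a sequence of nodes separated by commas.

Pre-order visits the node, then its left subtree, then its right subtree.
Visit cedar.
At cedar: go left to fig.
  fig is a leaf — visit fig.
At cedar: go right to ivy.
  Visit ivy.
  At ivy: go left to iris.
    Visit iris.
    At iris: go left to tulip.
      tulip is a leaf — visit tulip.
    At iris: go right to sage.
      Visit sage.
      At sage: go left to poppy.
        poppy is a leaf — visit poppy.
      At sage: no right child.
  At ivy: no right child.

cedar, fig, ivy, iris, tulip, sage, poppy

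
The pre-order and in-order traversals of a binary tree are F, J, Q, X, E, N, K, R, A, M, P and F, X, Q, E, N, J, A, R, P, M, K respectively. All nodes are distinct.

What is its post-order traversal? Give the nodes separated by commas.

X, N, E, Q, A, P, M, R, K, J, F

The first element of pre-order is the root; it splits in-order into left and right subtrees.
Root F: left subtree has 0 nodes { }, right has 10 {X, Q, E, N, J, A, R, P, M, K}.
  Root J: left subtree has 4 nodes {X, Q, E, N}, right has 5 {A, R, P, M, K}.
    Root Q: left subtree has 1 node {X}, right has 2 {E, N}.
      Root E: left subtree has 0 nodes { }, right has 1 {N}.
    Root K: left subtree has 4 nodes {A, R, P, M}, right has 0 { }.
      Root R: left subtree has 1 node {A}, right has 2 {P, M}.
        Root M: left subtree has 1 node {P}, right has 0 { }.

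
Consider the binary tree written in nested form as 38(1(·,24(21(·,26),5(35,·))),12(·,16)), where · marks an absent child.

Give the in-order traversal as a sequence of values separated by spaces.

1 21 26 24 35 5 38 12 16

In-order visits the left subtree, then the node, then the right subtree.
At 38: go left to 1.
  At 1: no left child.
  Visit 1.
  At 1: go right to 24.
    At 24: go left to 21.
      At 21: no left child.
      Visit 21.
      At 21: go right to 26.
        26 is a leaf — visit 26.
    Visit 24.
    At 24: go right to 5.
      At 5: go left to 35.
        35 is a leaf — visit 35.
      Visit 5.
      At 5: no right child.
Visit 38.
At 38: go right to 12.
  At 12: no left child.
  Visit 12.
  At 12: go right to 16.
    16 is a leaf — visit 16.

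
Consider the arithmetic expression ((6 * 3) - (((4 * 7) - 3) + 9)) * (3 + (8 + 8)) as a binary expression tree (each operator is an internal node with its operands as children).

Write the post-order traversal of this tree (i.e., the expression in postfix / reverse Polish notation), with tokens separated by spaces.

Post-order on an expression tree gives postfix notation: for each operator, emit left operand, right operand, then the operator.

6 3 * 4 7 * 3 - 9 + - 3 8 8 + + *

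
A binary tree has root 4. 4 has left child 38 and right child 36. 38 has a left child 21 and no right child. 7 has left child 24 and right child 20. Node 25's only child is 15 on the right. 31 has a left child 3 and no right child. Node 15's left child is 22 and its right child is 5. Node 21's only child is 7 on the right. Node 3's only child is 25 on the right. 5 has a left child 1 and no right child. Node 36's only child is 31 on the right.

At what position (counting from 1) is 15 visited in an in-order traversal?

11

In-order visits the left subtree, then the node, then the right subtree.
At 4: go left to 38.
  At 38: go left to 21.
    At 21: no left child.
    Visit 21.
    At 21: go right to 7.
      At 7: go left to 24.
        24 is a leaf — visit 24.
      Visit 7.
      At 7: go right to 20.
        20 is a leaf — visit 20.
  Visit 38.
  At 38: no right child.
Visit 4.
At 4: go right to 36.
  At 36: no left child.
  Visit 36.
  At 36: go right to 31.
    At 31: go left to 3.
      At 3: no left child.
      Visit 3.
      At 3: go right to 25.
        At 25: no left child.
        Visit 25.
        At 25: go right to 15.
          At 15: go left to 22.
            22 is a leaf — visit 22.
          Visit 15.
          At 15: go right to 5.
            At 5: go left to 1.
              1 is a leaf — visit 1.
            Visit 5.
            At 5: no right child.
    Visit 31.
    At 31: no right child.
Full in-order sequence: 21, 24, 7, 20, 38, 4, 36, 3, 25, 22, 15, 1, 5, 31.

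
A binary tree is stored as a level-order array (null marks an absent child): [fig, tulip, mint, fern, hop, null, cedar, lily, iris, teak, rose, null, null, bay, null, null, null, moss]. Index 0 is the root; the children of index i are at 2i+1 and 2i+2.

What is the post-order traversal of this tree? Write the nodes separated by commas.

Post-order visits the left subtree, then the right subtree, then the node.
At fig: go left to tulip.
  At tulip: go left to fern.
    At fern: go left to lily.
      lily is a leaf — visit lily.
    At fern: go right to iris.
      At iris: go left to moss.
        moss is a leaf — visit moss.
      At iris: no right child.
      Visit iris.
    Visit fern.
  At tulip: go right to hop.
    At hop: go left to teak.
      teak is a leaf — visit teak.
    At hop: go right to rose.
      rose is a leaf — visit rose.
    Visit hop.
  Visit tulip.
At fig: go right to mint.
  At mint: no left child.
  At mint: go right to cedar.
    At cedar: go left to bay.
      bay is a leaf — visit bay.
    At cedar: no right child.
    Visit cedar.
  Visit mint.
Visit fig.

lily, moss, iris, fern, teak, rose, hop, tulip, bay, cedar, mint, fig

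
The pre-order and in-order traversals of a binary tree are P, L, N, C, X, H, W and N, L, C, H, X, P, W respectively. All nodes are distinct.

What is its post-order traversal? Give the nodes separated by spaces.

N H X C L W P

The first element of pre-order is the root; it splits in-order into left and right subtrees.
Root P: left subtree has 5 nodes {N, L, C, H, X}, right has 1 {W}.
  Root L: left subtree has 1 node {N}, right has 3 {C, H, X}.
    Root C: left subtree has 0 nodes { }, right has 2 {H, X}.
      Root X: left subtree has 1 node {H}, right has 0 { }.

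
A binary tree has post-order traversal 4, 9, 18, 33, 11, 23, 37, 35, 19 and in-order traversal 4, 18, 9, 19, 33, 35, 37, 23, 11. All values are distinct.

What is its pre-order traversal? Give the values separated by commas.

The last element of post-order is the root; it splits in-order into left and right subtrees.
Root 19: left subtree has 3 nodes {4, 18, 9}, right has 5 {33, 35, 37, 23, 11}.
  Root 18: left subtree has 1 node {4}, right has 1 {9}.
  Root 35: left subtree has 1 node {33}, right has 3 {37, 23, 11}.
    Root 37: left subtree has 0 nodes { }, right has 2 {23, 11}.
      Root 23: left subtree has 0 nodes { }, right has 1 {11}.

19, 18, 4, 9, 35, 33, 37, 23, 11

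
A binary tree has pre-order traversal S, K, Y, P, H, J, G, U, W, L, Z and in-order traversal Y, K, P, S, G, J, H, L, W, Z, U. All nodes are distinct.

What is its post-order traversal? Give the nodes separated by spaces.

Y P K G J L Z W U H S

The first element of pre-order is the root; it splits in-order into left and right subtrees.
Root S: left subtree has 3 nodes {Y, K, P}, right has 7 {G, J, H, L, W, Z, U}.
  Root K: left subtree has 1 node {Y}, right has 1 {P}.
  Root H: left subtree has 2 nodes {G, J}, right has 4 {L, W, Z, U}.
    Root J: left subtree has 1 node {G}, right has 0 { }.
    Root U: left subtree has 3 nodes {L, W, Z}, right has 0 { }.
      Root W: left subtree has 1 node {L}, right has 1 {Z}.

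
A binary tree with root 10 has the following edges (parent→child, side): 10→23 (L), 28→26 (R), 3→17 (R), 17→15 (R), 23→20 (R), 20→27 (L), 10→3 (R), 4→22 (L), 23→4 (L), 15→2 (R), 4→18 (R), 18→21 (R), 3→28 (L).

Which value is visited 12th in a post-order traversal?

17

Post-order visits the left subtree, then the right subtree, then the node.
At 10: go left to 23.
  At 23: go left to 4.
    At 4: go left to 22.
      22 is a leaf — visit 22.
    At 4: go right to 18.
      At 18: no left child.
      At 18: go right to 21.
        21 is a leaf — visit 21.
      Visit 18.
    Visit 4.
  At 23: go right to 20.
    At 20: go left to 27.
      27 is a leaf — visit 27.
    At 20: no right child.
    Visit 20.
  Visit 23.
At 10: go right to 3.
  At 3: go left to 28.
    At 28: no left child.
    At 28: go right to 26.
      26 is a leaf — visit 26.
    Visit 28.
  At 3: go right to 17.
    At 17: no left child.
    At 17: go right to 15.
      At 15: no left child.
      At 15: go right to 2.
        2 is a leaf — visit 2.
      Visit 15.
    Visit 17.
  Visit 3.
Visit 10.
Full post-order sequence: 22, 21, 18, 4, 27, 20, 23, 26, 28, 2, 15, 17, 3, 10.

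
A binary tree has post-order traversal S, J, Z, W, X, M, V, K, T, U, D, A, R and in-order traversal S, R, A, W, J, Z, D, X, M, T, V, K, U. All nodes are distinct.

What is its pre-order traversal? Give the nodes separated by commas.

R, S, A, D, W, Z, J, U, T, M, X, K, V

The last element of post-order is the root; it splits in-order into left and right subtrees.
Root R: left subtree has 1 node {S}, right has 11 {A, W, J, Z, D, X, M, T, V, K, U}.
  Root A: left subtree has 0 nodes { }, right has 10 {W, J, Z, D, X, M, T, V, K, U}.
    Root D: left subtree has 3 nodes {W, J, Z}, right has 6 {X, M, T, V, K, U}.
      Root W: left subtree has 0 nodes { }, right has 2 {J, Z}.
        Root Z: left subtree has 1 node {J}, right has 0 { }.
      Root U: left subtree has 5 nodes {X, M, T, V, K}, right has 0 { }.
        Root T: left subtree has 2 nodes {X, M}, right has 2 {V, K}.
          Root M: left subtree has 1 node {X}, right has 0 { }.
          Root K: left subtree has 1 node {V}, right has 0 { }.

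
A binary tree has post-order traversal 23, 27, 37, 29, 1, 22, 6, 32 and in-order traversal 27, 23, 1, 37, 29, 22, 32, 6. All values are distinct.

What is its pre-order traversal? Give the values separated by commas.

32, 22, 1, 27, 23, 29, 37, 6

The last element of post-order is the root; it splits in-order into left and right subtrees.
Root 32: left subtree has 6 nodes {27, 23, 1, 37, 29, 22}, right has 1 {6}.
  Root 22: left subtree has 5 nodes {27, 23, 1, 37, 29}, right has 0 { }.
    Root 1: left subtree has 2 nodes {27, 23}, right has 2 {37, 29}.
      Root 27: left subtree has 0 nodes { }, right has 1 {23}.
      Root 29: left subtree has 1 node {37}, right has 0 { }.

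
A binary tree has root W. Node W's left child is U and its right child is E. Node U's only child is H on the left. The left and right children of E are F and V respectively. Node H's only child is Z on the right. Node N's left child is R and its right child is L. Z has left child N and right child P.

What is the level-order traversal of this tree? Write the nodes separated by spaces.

W U E H F V Z N P R L

Level-order visits nodes level by level from the root, left to right within each level.
Level 0: W
Level 1: U, E
Level 2: H, F, V
Level 3: Z
Level 4: N, P
Level 5: R, L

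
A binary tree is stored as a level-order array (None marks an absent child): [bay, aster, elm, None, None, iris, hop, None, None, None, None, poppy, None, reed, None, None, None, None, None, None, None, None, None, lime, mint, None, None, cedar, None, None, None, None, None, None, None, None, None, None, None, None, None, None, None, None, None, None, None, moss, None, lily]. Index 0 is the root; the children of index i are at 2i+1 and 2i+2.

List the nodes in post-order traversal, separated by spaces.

aster moss lime lily mint poppy iris cedar reed hop elm bay

Post-order visits the left subtree, then the right subtree, then the node.
At bay: go left to aster.
  aster is a leaf — visit aster.
At bay: go right to elm.
  At elm: go left to iris.
    At iris: go left to poppy.
      At poppy: go left to lime.
        At lime: go left to moss.
          moss is a leaf — visit moss.
        At lime: no right child.
        Visit lime.
      At poppy: go right to mint.
        At mint: go left to lily.
          lily is a leaf — visit lily.
        At mint: no right child.
        Visit mint.
      Visit poppy.
    At iris: no right child.
    Visit iris.
  At elm: go right to hop.
    At hop: go left to reed.
      At reed: go left to cedar.
        cedar is a leaf — visit cedar.
      At reed: no right child.
      Visit reed.
    At hop: no right child.
    Visit hop.
  Visit elm.
Visit bay.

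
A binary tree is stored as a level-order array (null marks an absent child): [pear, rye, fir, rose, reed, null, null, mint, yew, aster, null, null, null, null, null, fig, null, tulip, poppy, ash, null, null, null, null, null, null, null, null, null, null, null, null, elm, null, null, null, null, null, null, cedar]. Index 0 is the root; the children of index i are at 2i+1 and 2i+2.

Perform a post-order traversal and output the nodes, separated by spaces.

Post-order visits the left subtree, then the right subtree, then the node.
At pear: go left to rye.
  At rye: go left to rose.
    At rose: go left to mint.
      At mint: go left to fig.
        At fig: no left child.
        At fig: go right to elm.
          elm is a leaf — visit elm.
        Visit fig.
      At mint: no right child.
      Visit mint.
    At rose: go right to yew.
      At yew: go left to tulip.
        tulip is a leaf — visit tulip.
      At yew: go right to poppy.
        poppy is a leaf — visit poppy.
      Visit yew.
    Visit rose.
  At rye: go right to reed.
    At reed: go left to aster.
      At aster: go left to ash.
        At ash: go left to cedar.
          cedar is a leaf — visit cedar.
        At ash: no right child.
        Visit ash.
      At aster: no right child.
      Visit aster.
    At reed: no right child.
    Visit reed.
  Visit rye.
At pear: go right to fir.
  fir is a leaf — visit fir.
Visit pear.

elm fig mint tulip poppy yew rose cedar ash aster reed rye fir pear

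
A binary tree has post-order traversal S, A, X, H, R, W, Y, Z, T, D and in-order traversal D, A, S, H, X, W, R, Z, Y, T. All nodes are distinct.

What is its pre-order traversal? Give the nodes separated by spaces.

D T Z W H A S X R Y

The last element of post-order is the root; it splits in-order into left and right subtrees.
Root D: left subtree has 0 nodes { }, right has 9 {A, S, H, X, W, R, Z, Y, T}.
  Root T: left subtree has 8 nodes {A, S, H, X, W, R, Z, Y}, right has 0 { }.
    Root Z: left subtree has 6 nodes {A, S, H, X, W, R}, right has 1 {Y}.
      Root W: left subtree has 4 nodes {A, S, H, X}, right has 1 {R}.
        Root H: left subtree has 2 nodes {A, S}, right has 1 {X}.
          Root A: left subtree has 0 nodes { }, right has 1 {S}.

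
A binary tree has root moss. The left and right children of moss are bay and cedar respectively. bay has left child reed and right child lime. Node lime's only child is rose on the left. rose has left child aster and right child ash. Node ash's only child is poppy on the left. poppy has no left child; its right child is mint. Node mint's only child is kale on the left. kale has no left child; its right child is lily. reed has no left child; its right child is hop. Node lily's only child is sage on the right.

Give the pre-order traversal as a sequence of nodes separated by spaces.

moss bay reed hop lime rose aster ash poppy mint kale lily sage cedar

Pre-order visits the node, then its left subtree, then its right subtree.
Visit moss.
At moss: go left to bay.
  Visit bay.
  At bay: go left to reed.
    Visit reed.
    At reed: no left child.
    At reed: go right to hop.
      hop is a leaf — visit hop.
  At bay: go right to lime.
    Visit lime.
    At lime: go left to rose.
      Visit rose.
      At rose: go left to aster.
        aster is a leaf — visit aster.
      At rose: go right to ash.
        Visit ash.
        At ash: go left to poppy.
          Visit poppy.
          At poppy: no left child.
          At poppy: go right to mint.
            Visit mint.
            At mint: go left to kale.
              Visit kale.
              At kale: no left child.
              At kale: go right to lily.
                Visit lily.
                At lily: no left child.
                At lily: go right to sage.
                  sage is a leaf — visit sage.
            At mint: no right child.
        At ash: no right child.
    At lime: no right child.
At moss: go right to cedar.
  cedar is a leaf — visit cedar.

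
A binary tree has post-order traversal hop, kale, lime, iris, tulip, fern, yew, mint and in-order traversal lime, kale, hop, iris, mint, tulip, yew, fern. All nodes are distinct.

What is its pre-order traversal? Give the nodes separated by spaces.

mint iris lime kale hop yew tulip fern

The last element of post-order is the root; it splits in-order into left and right subtrees.
Root mint: left subtree has 4 nodes {lime, kale, hop, iris}, right has 3 {tulip, yew, fern}.
  Root iris: left subtree has 3 nodes {lime, kale, hop}, right has 0 { }.
    Root lime: left subtree has 0 nodes { }, right has 2 {kale, hop}.
      Root kale: left subtree has 0 nodes { }, right has 1 {hop}.
  Root yew: left subtree has 1 node {tulip}, right has 1 {fern}.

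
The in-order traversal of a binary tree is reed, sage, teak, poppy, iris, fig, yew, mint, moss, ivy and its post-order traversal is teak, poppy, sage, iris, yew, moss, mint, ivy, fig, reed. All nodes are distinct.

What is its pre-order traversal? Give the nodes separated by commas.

reed, fig, iris, sage, poppy, teak, ivy, mint, yew, moss

The last element of post-order is the root; it splits in-order into left and right subtrees.
Root reed: left subtree has 0 nodes { }, right has 9 {sage, teak, poppy, iris, fig, yew, mint, moss, ivy}.
  Root fig: left subtree has 4 nodes {sage, teak, poppy, iris}, right has 4 {yew, mint, moss, ivy}.
    Root iris: left subtree has 3 nodes {sage, teak, poppy}, right has 0 { }.
      Root sage: left subtree has 0 nodes { }, right has 2 {teak, poppy}.
        Root poppy: left subtree has 1 node {teak}, right has 0 { }.
    Root ivy: left subtree has 3 nodes {yew, mint, moss}, right has 0 { }.
      Root mint: left subtree has 1 node {yew}, right has 1 {moss}.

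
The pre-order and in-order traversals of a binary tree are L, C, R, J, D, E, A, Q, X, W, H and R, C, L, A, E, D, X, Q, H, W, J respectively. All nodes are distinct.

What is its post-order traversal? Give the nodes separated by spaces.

R C A E X H W Q D J L

The first element of pre-order is the root; it splits in-order into left and right subtrees.
Root L: left subtree has 2 nodes {R, C}, right has 8 {A, E, D, X, Q, H, W, J}.
  Root C: left subtree has 1 node {R}, right has 0 { }.
  Root J: left subtree has 7 nodes {A, E, D, X, Q, H, W}, right has 0 { }.
    Root D: left subtree has 2 nodes {A, E}, right has 4 {X, Q, H, W}.
      Root E: left subtree has 1 node {A}, right has 0 { }.
      Root Q: left subtree has 1 node {X}, right has 2 {H, W}.
        Root W: left subtree has 1 node {H}, right has 0 { }.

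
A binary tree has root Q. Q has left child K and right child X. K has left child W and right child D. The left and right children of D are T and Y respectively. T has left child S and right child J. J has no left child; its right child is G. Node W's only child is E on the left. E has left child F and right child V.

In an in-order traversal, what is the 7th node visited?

T

In-order visits the left subtree, then the node, then the right subtree.
At Q: go left to K.
  At K: go left to W.
    At W: go left to E.
      At E: go left to F.
        F is a leaf — visit F.
      Visit E.
      At E: go right to V.
        V is a leaf — visit V.
    Visit W.
    At W: no right child.
  Visit K.
  At K: go right to D.
    At D: go left to T.
      At T: go left to S.
        S is a leaf — visit S.
      Visit T.
      At T: go right to J.
        At J: no left child.
        Visit J.
        At J: go right to G.
          G is a leaf — visit G.
    Visit D.
    At D: go right to Y.
      Y is a leaf — visit Y.
Visit Q.
At Q: go right to X.
  X is a leaf — visit X.
Full in-order sequence: F, E, V, W, K, S, T, J, G, D, Y, Q, X.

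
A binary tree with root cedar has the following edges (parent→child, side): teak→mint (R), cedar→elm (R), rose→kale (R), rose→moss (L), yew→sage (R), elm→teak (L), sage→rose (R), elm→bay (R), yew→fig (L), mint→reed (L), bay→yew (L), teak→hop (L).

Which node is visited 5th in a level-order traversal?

Level-order visits nodes level by level from the root, left to right within each level.
Level 0: cedar
Level 1: elm
Level 2: teak, bay
Level 3: hop, mint, yew
Level 4: reed, fig, sage
Level 5: rose
Level 6: moss, kale
Full level-order sequence: cedar, elm, teak, bay, hop, mint, yew, reed, fig, sage, rose, moss, kale.

hop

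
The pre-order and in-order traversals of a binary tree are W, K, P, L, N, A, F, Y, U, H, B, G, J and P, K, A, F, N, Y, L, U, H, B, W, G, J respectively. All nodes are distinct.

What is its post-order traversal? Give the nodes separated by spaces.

P F A Y N B H U L K J G W

The first element of pre-order is the root; it splits in-order into left and right subtrees.
Root W: left subtree has 10 nodes {P, K, A, F, N, Y, L, U, H, B}, right has 2 {G, J}.
  Root K: left subtree has 1 node {P}, right has 8 {A, F, N, Y, L, U, H, B}.
    Root L: left subtree has 4 nodes {A, F, N, Y}, right has 3 {U, H, B}.
      Root N: left subtree has 2 nodes {A, F}, right has 1 {Y}.
        Root A: left subtree has 0 nodes { }, right has 1 {F}.
      Root U: left subtree has 0 nodes { }, right has 2 {H, B}.
        Root H: left subtree has 0 nodes { }, right has 1 {B}.
  Root G: left subtree has 0 nodes { }, right has 1 {J}.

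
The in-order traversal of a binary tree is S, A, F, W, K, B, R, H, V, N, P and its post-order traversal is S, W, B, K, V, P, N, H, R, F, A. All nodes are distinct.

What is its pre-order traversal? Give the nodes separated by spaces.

A S F R K W B H N V P

The last element of post-order is the root; it splits in-order into left and right subtrees.
Root A: left subtree has 1 node {S}, right has 9 {F, W, K, B, R, H, V, N, P}.
  Root F: left subtree has 0 nodes { }, right has 8 {W, K, B, R, H, V, N, P}.
    Root R: left subtree has 3 nodes {W, K, B}, right has 4 {H, V, N, P}.
      Root K: left subtree has 1 node {W}, right has 1 {B}.
      Root H: left subtree has 0 nodes { }, right has 3 {V, N, P}.
        Root N: left subtree has 1 node {V}, right has 1 {P}.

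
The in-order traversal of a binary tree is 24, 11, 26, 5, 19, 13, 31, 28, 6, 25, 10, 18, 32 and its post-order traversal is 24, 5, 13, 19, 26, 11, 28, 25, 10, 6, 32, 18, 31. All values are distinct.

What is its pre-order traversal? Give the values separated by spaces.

The last element of post-order is the root; it splits in-order into left and right subtrees.
Root 31: left subtree has 6 nodes {24, 11, 26, 5, 19, 13}, right has 6 {28, 6, 25, 10, 18, 32}.
  Root 11: left subtree has 1 node {24}, right has 4 {26, 5, 19, 13}.
    Root 26: left subtree has 0 nodes { }, right has 3 {5, 19, 13}.
      Root 19: left subtree has 1 node {5}, right has 1 {13}.
  Root 18: left subtree has 4 nodes {28, 6, 25, 10}, right has 1 {32}.
    Root 6: left subtree has 1 node {28}, right has 2 {25, 10}.
      Root 10: left subtree has 1 node {25}, right has 0 { }.

31 11 24 26 19 5 13 18 6 28 10 25 32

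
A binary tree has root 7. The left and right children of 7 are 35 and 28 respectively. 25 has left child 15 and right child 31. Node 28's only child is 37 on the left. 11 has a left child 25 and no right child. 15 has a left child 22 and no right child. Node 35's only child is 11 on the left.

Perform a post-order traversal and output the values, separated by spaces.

Post-order visits the left subtree, then the right subtree, then the node.
At 7: go left to 35.
  At 35: go left to 11.
    At 11: go left to 25.
      At 25: go left to 15.
        At 15: go left to 22.
          22 is a leaf — visit 22.
        At 15: no right child.
        Visit 15.
      At 25: go right to 31.
        31 is a leaf — visit 31.
      Visit 25.
    At 11: no right child.
    Visit 11.
  At 35: no right child.
  Visit 35.
At 7: go right to 28.
  At 28: go left to 37.
    37 is a leaf — visit 37.
  At 28: no right child.
  Visit 28.
Visit 7.

22 15 31 25 11 35 37 28 7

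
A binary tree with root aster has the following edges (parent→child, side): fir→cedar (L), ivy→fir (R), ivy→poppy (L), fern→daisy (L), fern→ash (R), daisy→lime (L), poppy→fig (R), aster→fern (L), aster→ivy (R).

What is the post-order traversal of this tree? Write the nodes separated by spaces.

lime daisy ash fern fig poppy cedar fir ivy aster

Post-order visits the left subtree, then the right subtree, then the node.
At aster: go left to fern.
  At fern: go left to daisy.
    At daisy: go left to lime.
      lime is a leaf — visit lime.
    At daisy: no right child.
    Visit daisy.
  At fern: go right to ash.
    ash is a leaf — visit ash.
  Visit fern.
At aster: go right to ivy.
  At ivy: go left to poppy.
    At poppy: no left child.
    At poppy: go right to fig.
      fig is a leaf — visit fig.
    Visit poppy.
  At ivy: go right to fir.
    At fir: go left to cedar.
      cedar is a leaf — visit cedar.
    At fir: no right child.
    Visit fir.
  Visit ivy.
Visit aster.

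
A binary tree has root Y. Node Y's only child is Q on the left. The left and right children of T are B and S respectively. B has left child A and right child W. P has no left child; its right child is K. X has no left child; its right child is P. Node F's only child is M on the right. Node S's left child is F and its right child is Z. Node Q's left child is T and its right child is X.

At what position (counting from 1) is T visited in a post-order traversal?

8

Post-order visits the left subtree, then the right subtree, then the node.
At Y: go left to Q.
  At Q: go left to T.
    At T: go left to B.
      At B: go left to A.
        A is a leaf — visit A.
      At B: go right to W.
        W is a leaf — visit W.
      Visit B.
    At T: go right to S.
      At S: go left to F.
        At F: no left child.
        At F: go right to M.
          M is a leaf — visit M.
        Visit F.
      At S: go right to Z.
        Z is a leaf — visit Z.
      Visit S.
    Visit T.
  At Q: go right to X.
    At X: no left child.
    At X: go right to P.
      At P: no left child.
      At P: go right to K.
        K is a leaf — visit K.
      Visit P.
    Visit X.
  Visit Q.
At Y: no right child.
Visit Y.
Full post-order sequence: A, W, B, M, F, Z, S, T, K, P, X, Q, Y.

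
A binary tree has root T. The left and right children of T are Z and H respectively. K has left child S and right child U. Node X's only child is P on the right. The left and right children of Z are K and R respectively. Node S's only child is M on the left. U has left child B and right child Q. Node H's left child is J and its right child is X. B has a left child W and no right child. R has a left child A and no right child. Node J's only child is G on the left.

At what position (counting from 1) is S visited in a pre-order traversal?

Pre-order visits the node, then its left subtree, then its right subtree.
Visit T.
At T: go left to Z.
  Visit Z.
  At Z: go left to K.
    Visit K.
    At K: go left to S.
      Visit S.
      At S: go left to M.
        M is a leaf — visit M.
      At S: no right child.
    At K: go right to U.
      Visit U.
      At U: go left to B.
        Visit B.
        At B: go left to W.
          W is a leaf — visit W.
        At B: no right child.
      At U: go right to Q.
        Q is a leaf — visit Q.
  At Z: go right to R.
    Visit R.
    At R: go left to A.
      A is a leaf — visit A.
    At R: no right child.
At T: go right to H.
  Visit H.
  At H: go left to J.
    Visit J.
    At J: go left to G.
      G is a leaf — visit G.
    At J: no right child.
  At H: go right to X.
    Visit X.
    At X: no left child.
    At X: go right to P.
      P is a leaf — visit P.
Full pre-order sequence: T, Z, K, S, M, U, B, W, Q, R, A, H, J, G, X, P.

4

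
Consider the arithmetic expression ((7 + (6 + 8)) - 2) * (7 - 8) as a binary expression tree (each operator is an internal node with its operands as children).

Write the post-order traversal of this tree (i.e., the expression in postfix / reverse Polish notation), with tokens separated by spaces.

7 6 8 + + 2 - 7 8 - *

Post-order on an expression tree gives postfix notation: for each operator, emit left operand, right operand, then the operator.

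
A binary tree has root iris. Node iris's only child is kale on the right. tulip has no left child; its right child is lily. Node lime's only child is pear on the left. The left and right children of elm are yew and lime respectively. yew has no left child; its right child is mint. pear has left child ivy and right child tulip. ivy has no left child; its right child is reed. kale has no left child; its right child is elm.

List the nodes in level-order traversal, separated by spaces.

Level-order visits nodes level by level from the root, left to right within each level.
Level 0: iris
Level 1: kale
Level 2: elm
Level 3: yew, lime
Level 4: mint, pear
Level 5: ivy, tulip
Level 6: reed, lily

iris kale elm yew lime mint pear ivy tulip reed lily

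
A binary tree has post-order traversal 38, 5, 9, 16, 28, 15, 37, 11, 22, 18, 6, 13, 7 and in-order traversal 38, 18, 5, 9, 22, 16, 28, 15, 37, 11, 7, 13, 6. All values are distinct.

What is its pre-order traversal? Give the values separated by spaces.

7 18 38 22 9 5 11 37 15 28 16 13 6

The last element of post-order is the root; it splits in-order into left and right subtrees.
Root 7: left subtree has 10 nodes {38, 18, 5, 9, 22, 16, 28, 15, 37, 11}, right has 2 {13, 6}.
  Root 18: left subtree has 1 node {38}, right has 8 {5, 9, 22, 16, 28, 15, 37, 11}.
    Root 22: left subtree has 2 nodes {5, 9}, right has 5 {16, 28, 15, 37, 11}.
      Root 9: left subtree has 1 node {5}, right has 0 { }.
      Root 11: left subtree has 4 nodes {16, 28, 15, 37}, right has 0 { }.
        Root 37: left subtree has 3 nodes {16, 28, 15}, right has 0 { }.
          Root 15: left subtree has 2 nodes {16, 28}, right has 0 { }.
            Root 28: left subtree has 1 node {16}, right has 0 { }.
  Root 13: left subtree has 0 nodes { }, right has 1 {6}.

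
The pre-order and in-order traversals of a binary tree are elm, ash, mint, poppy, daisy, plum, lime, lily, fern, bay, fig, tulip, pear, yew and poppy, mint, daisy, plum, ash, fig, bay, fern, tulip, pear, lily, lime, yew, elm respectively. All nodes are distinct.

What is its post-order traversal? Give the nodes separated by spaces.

poppy plum daisy mint fig bay pear tulip fern lily yew lime ash elm

The first element of pre-order is the root; it splits in-order into left and right subtrees.
Root elm: left subtree has 13 nodes {poppy, mint, daisy, plum, ash, fig, bay, fern, tulip, pear, lily, lime, yew}, right has 0 { }.
  Root ash: left subtree has 4 nodes {poppy, mint, daisy, plum}, right has 8 {fig, bay, fern, tulip, pear, lily, lime, yew}.
    Root mint: left subtree has 1 node {poppy}, right has 2 {daisy, plum}.
      Root daisy: left subtree has 0 nodes { }, right has 1 {plum}.
    Root lime: left subtree has 6 nodes {fig, bay, fern, tulip, pear, lily}, right has 1 {yew}.
      Root lily: left subtree has 5 nodes {fig, bay, fern, tulip, pear}, right has 0 { }.
        Root fern: left subtree has 2 nodes {fig, bay}, right has 2 {tulip, pear}.
          Root bay: left subtree has 1 node {fig}, right has 0 { }.
          Root tulip: left subtree has 0 nodes { }, right has 1 {pear}.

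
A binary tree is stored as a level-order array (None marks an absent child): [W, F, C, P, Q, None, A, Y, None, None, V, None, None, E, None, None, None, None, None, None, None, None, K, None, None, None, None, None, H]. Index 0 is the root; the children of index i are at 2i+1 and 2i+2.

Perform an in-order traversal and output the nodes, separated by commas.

Y, P, F, Q, V, K, W, C, E, H, A

In-order visits the left subtree, then the node, then the right subtree.
At W: go left to F.
  At F: go left to P.
    At P: go left to Y.
      Y is a leaf — visit Y.
    Visit P.
    At P: no right child.
  Visit F.
  At F: go right to Q.
    At Q: no left child.
    Visit Q.
    At Q: go right to V.
      At V: no left child.
      Visit V.
      At V: go right to K.
        K is a leaf — visit K.
Visit W.
At W: go right to C.
  At C: no left child.
  Visit C.
  At C: go right to A.
    At A: go left to E.
      At E: no left child.
      Visit E.
      At E: go right to H.
        H is a leaf — visit H.
    Visit A.
    At A: no right child.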